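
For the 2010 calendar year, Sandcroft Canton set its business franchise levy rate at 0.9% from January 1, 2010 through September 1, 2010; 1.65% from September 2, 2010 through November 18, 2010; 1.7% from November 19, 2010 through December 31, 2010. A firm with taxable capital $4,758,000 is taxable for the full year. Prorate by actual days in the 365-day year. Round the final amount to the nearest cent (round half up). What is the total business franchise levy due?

January 1 – September 1, 2010: 244 days at 0.9% → $4,758,000 × 0.9% × 244/365 = $28,626.2137
September 2 – November 18, 2010: 78 days at 1.65% → $4,758,000 × 1.65% × 78/365 = $16,776.8384
November 19 – December 31, 2010: 43 days at 1.7% → $4,758,000 × 1.7% × 43/365 = $9,529.0356
Total = $54,932.0877

$54,932.09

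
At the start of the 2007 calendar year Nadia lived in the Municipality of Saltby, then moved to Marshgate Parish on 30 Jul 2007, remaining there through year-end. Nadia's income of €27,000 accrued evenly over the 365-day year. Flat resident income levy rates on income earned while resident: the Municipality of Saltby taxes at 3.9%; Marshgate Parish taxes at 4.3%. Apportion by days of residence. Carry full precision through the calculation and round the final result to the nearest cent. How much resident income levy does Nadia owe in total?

The Municipality of Saltby, 1 Jan – 29 Jul 2007: 210 days → €27,000 × 3.9% × 210/365 = €605.8356
Marshgate Parish, 30 Jul – 31 Dec 2007: 155 days → €27,000 × 4.3% × 155/365 = €493.0274
Total = €1,098.8630

€1,098.86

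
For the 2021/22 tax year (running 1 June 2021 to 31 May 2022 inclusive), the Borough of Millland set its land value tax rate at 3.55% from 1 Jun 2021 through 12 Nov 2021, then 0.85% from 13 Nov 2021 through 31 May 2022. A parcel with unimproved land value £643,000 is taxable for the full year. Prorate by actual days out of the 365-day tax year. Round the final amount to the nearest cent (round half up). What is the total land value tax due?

£13,313.62

1 Jun – 12 Nov 2021: 165 days at 3.55% → £643,000 × 3.55% × 165/365 = £10,318.8288
13 Nov 2021 – 31 May 2022: 200 days at 0.85% → £643,000 × 0.85% × 200/365 = £2,994.7945
Total = £13,313.6233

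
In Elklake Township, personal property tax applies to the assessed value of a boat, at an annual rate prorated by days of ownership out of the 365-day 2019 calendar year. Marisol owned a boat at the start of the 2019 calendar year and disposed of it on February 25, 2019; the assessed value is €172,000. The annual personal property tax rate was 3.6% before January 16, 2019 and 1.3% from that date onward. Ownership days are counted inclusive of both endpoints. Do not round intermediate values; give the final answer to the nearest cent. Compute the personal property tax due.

€505.63

January 1 – January 15, 2019: 15 days at 3.6% → €172,000 × 3.6% × 15/365 = €254.4658
January 16 – February 25, 2019: 41 days at 1.3% → €172,000 × 1.3% × 41/365 = €251.1671
Total = €505.6329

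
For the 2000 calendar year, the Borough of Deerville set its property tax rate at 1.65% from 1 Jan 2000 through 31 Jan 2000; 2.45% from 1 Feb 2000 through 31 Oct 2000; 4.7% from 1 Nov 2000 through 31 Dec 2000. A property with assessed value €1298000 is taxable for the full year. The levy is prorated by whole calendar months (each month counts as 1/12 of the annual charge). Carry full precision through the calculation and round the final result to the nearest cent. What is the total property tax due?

€35803.17

1 Jan – 31 Jan 2000: 1 month at 1.65% → €1298000 × 1.65% × 1/12 = €1784.7500
1 Feb – 31 Oct 2000: 9 months at 2.45% → €1298000 × 2.45% × 9/12 = €23850.7500
1 Nov – 31 Dec 2000: 2 months at 4.7% → €1298000 × 4.7% × 2/12 = €10167.6667
Total = €35803.1667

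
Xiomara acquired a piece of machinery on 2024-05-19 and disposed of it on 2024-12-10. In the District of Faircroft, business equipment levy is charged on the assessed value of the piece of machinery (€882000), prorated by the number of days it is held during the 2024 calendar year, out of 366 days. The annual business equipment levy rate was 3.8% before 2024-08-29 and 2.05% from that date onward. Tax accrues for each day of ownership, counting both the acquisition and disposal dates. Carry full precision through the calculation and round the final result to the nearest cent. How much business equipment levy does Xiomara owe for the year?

2024-05-19 to 2024-08-28: 102 days at 3.8% → €882000 × 3.8% × 102/366 = €9340.5246
2024-08-29 to 2024-12-10: 104 days at 2.05% → €882000 × 2.05% × 104/366 = €5137.7705
Total = €14478.2951

€14478.30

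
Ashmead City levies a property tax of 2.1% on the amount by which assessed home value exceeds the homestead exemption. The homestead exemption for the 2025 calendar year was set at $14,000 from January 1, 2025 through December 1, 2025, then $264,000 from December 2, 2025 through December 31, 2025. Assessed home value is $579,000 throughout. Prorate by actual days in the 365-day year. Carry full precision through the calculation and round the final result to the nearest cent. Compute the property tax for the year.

$11,433.49

January 1 – December 1, 2025: 335 days, exemption $14,000 → ($579,000 − $14,000) × 2.1% × 335/365 = $10,889.7945
December 2 – December 31, 2025: 30 days, exemption $264,000 → ($579,000 − $264,000) × 2.1% × 30/365 = $543.6986
Total = $11,433.4932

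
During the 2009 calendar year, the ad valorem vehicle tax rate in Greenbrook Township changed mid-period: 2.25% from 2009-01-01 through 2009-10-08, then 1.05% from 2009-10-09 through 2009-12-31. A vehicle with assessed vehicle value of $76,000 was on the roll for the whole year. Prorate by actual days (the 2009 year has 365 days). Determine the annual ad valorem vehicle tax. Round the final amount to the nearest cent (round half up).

$1,500.12

2009-01-01 to 2009-10-08: 281 days at 2.25% → $76,000 × 2.25% × 281/365 = $1,316.4658
2009-10-09 to 2009-12-31: 84 days at 1.05% → $76,000 × 1.05% × 84/365 = $183.6493
Total = $1,500.1151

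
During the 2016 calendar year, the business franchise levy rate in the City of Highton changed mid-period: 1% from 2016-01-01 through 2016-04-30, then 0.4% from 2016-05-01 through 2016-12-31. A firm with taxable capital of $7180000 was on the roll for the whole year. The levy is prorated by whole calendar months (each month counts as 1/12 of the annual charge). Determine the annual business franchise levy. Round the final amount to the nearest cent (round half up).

2016-01-01 to 2016-04-30: 4 months at 1% → $7180000 × 1% × 4/12 = $23933.3333
2016-05-01 to 2016-12-31: 8 months at 0.4% → $7180000 × 0.4% × 8/12 = $19146.6667
Total = $43080.0000

$43080.00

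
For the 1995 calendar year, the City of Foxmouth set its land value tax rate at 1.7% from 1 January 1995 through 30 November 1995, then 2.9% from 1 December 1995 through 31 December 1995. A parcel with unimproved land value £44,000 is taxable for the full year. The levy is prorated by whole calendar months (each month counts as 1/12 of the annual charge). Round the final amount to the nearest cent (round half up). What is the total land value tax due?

1 January – 30 November 1995: 11 months at 1.7% → £44,000 × 1.7% × 11/12 = £685.6667
1 December – 31 December 1995: 1 month at 2.9% → £44,000 × 2.9% × 1/12 = £106.3333
Total = £792.0000

£792.00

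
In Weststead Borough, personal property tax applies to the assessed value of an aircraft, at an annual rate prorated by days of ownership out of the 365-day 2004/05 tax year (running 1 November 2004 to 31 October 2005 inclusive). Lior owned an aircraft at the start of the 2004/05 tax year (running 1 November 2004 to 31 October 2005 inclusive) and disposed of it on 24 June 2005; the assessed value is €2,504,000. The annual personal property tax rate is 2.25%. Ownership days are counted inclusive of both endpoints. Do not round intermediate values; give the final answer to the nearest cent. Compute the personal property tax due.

Days held (1 November 2004 – 24 June 2005): 236 out of 365
Tax = €2,504,000 × 2.25% × 236/365 = €36,428.0548

€36,428.05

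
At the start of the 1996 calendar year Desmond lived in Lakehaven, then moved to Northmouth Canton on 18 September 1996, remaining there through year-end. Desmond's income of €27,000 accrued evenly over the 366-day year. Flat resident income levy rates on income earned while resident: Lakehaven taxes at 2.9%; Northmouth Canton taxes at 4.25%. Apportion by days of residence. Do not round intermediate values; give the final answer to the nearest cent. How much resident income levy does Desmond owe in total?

€887.57

Lakehaven, 1 January – 17 September 1996: 261 days → €27,000 × 2.9% × 261/366 = €558.3689
Northmouth Canton, 18 September – 31 December 1996: 105 days → €27,000 × 4.25% × 105/366 = €329.2008
Total = €887.5697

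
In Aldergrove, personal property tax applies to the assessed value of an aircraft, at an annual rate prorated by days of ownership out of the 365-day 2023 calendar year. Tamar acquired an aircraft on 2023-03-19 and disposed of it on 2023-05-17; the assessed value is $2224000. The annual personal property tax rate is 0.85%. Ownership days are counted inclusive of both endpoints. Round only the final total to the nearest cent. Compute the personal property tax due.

Days held (2023-03-19 to 2023-05-17): 60 out of 365
Tax = $2224000 × 0.85% × 60/365 = $3107.5068

$3107.51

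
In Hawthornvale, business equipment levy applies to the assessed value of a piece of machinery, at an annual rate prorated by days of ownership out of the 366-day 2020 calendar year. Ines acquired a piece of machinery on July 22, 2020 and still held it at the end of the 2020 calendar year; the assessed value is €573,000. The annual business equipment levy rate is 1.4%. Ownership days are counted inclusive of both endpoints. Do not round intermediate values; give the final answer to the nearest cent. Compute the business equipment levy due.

€3,572.64

Days held (July 22 – December 31, 2020): 163 out of 366
Tax = €573,000 × 1.4% × 163/366 = €3,572.6393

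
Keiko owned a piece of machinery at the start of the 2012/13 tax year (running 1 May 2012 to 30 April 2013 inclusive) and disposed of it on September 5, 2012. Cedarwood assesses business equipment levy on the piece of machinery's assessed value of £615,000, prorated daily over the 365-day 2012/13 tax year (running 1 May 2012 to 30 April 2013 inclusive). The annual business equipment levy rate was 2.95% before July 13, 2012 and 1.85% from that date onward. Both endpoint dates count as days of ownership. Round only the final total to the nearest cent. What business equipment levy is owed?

May 1 – July 12, 2012: 73 days at 2.95% → £615,000 × 2.95% × 73/365 = £3,628.5000
July 13 – September 5, 2012: 55 days at 1.85% → £615,000 × 1.85% × 55/365 = £1,714.4178
Total = £5,342.9178

£5,342.92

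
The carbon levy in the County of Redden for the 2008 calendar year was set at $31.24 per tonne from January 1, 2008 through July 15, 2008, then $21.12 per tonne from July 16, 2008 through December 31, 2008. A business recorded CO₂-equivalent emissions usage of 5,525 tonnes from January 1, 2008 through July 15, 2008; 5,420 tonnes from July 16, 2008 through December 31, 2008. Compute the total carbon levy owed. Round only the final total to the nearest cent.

$287071.40

January 1 – July 15, 2008: 5,525 tonnes at $31.24/tonne → $172601.00
July 16 – December 31, 2008: 5,420 tonnes at $21.12/tonne → $114470.40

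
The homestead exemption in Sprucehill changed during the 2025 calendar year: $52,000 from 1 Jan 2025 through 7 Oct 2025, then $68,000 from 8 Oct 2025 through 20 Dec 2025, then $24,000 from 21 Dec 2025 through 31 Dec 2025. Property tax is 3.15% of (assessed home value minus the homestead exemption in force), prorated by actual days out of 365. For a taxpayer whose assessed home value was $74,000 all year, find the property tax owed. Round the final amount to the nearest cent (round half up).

$617.40

1 Jan – 7 Oct 2025: 280 days, exemption $52,000 → ($74,000 − $52,000) × 3.15% × 280/365 = $531.6164
8 Oct – 20 Dec 2025: 74 days, exemption $68,000 → ($74,000 − $68,000) × 3.15% × 74/365 = $38.3178
21 Dec – 31 Dec 2025: 11 days, exemption $24,000 → ($74,000 − $24,000) × 3.15% × 11/365 = $47.4658
Total = $617.4000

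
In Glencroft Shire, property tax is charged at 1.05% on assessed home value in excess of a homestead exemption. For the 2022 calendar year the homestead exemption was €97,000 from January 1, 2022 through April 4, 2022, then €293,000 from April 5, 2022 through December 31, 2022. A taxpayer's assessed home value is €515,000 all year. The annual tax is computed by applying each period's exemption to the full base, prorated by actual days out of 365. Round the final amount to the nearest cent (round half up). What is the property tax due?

January 1 – April 4, 2022: 94 days, exemption €97,000 → (€515,000 − €97,000) × 1.05% × 94/365 = €1,130.3178
April 5 – December 31, 2022: 271 days, exemption €293,000 → (€515,000 − €293,000) × 1.05% × 271/365 = €1,730.6877
Total = €2,861.0055

€2,861.01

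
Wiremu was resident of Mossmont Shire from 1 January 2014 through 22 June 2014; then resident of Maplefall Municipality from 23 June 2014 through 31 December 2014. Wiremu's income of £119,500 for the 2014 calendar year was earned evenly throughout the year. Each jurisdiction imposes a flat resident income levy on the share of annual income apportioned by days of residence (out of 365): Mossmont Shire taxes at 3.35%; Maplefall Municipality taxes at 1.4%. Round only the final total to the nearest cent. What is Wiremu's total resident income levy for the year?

Mossmont Shire, 1 January – 22 June 2014: 173 days → £119,500 × 3.35% × 173/365 = £1,897.4308
Maplefall Municipality, 23 June – 31 December 2014: 192 days → £119,500 × 1.4% × 192/365 = £880.0438
Total = £2,777.4747

£2,777.47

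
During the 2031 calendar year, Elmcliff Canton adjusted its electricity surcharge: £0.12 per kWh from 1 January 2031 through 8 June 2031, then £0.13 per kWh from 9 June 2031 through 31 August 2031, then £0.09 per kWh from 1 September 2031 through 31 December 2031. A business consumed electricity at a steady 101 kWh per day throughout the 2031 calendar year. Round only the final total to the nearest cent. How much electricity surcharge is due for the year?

£4,138.98

1 January – 8 June 2031: 159 days × 101 kWh/day = 16,059 kWh at £0.12/kWh → £1,927.08
9 June – 31 August 2031: 84 days × 101 kWh/day = 8,484 kWh at £0.13/kWh → £1,102.92
1 September – 31 December 2031: 122 days × 101 kWh/day = 12,322 kWh at £0.09/kWh → £1,108.98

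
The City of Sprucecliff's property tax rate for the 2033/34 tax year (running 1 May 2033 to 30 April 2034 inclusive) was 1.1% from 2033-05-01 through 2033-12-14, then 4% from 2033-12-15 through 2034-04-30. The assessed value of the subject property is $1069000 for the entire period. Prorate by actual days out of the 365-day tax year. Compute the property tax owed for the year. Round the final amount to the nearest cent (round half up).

2033-05-01 to 2033-12-14: 228 days at 1.1% → $1069000 × 1.1% × 228/365 = $7345.3479
2033-12-15 to 2034-04-30: 137 days at 4% → $1069000 × 4% × 137/365 = $16049.6438
Total = $23394.9918

$23394.99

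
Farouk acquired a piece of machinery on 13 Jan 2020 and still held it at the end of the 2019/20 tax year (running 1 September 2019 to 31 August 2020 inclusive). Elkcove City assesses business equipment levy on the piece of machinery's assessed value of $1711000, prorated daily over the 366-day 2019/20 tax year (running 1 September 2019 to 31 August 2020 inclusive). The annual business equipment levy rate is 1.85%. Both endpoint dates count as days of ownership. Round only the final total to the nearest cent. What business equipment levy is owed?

Days held (13 Jan – 31 Aug 2020): 232 out of 366
Tax = $1711000 × 1.85% × 232/366 = $20064.5137

$20064.51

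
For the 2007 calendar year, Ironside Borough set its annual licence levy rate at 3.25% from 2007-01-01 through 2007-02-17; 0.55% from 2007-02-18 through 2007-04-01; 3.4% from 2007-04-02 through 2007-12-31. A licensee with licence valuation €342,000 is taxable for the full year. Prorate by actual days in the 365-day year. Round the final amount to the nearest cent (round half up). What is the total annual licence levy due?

€10,412.26

2007-01-01 to 2007-02-17: 48 days at 3.25% → €342,000 × 3.25% × 48/365 = €1,461.6986
2007-02-18 to 2007-04-01: 43 days at 0.55% → €342,000 × 0.55% × 43/365 = €221.5973
2007-04-02 to 2007-12-31: 274 days at 3.4% → €342,000 × 3.4% × 274/365 = €8,728.9644
Total = €10,412.2603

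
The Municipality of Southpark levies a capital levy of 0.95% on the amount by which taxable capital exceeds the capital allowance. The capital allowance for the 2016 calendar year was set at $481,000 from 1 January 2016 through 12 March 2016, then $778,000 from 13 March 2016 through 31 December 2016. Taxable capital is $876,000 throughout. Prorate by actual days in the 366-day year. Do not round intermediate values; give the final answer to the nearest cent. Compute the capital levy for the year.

$1,486.05

1 January – 12 March 2016: 72 days, exemption $481,000 → ($876,000 − $481,000) × 0.95% × 72/366 = $738.1967
13 March – 31 December 2016: 294 days, exemption $778,000 → ($876,000 − $778,000) × 0.95% × 294/366 = $747.8525
Total = $1,486.0492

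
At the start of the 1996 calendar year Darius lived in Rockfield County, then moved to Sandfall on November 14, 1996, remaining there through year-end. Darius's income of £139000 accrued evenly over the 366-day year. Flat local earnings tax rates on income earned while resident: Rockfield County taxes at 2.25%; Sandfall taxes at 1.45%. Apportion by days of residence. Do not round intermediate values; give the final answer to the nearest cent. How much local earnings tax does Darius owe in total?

Rockfield County, January 1 – November 13, 1996: 318 days → £139000 × 2.25% × 318/366 = £2717.3361
Sandfall, November 14 – December 31, 1996: 48 days → £139000 × 1.45% × 48/366 = £264.3279
Total = £2981.6639

£2981.66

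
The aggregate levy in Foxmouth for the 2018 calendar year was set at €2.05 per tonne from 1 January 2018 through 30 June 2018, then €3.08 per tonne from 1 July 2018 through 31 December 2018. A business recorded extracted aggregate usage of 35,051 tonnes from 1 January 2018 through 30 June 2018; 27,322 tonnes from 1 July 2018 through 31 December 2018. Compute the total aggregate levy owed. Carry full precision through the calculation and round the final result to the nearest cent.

1 January – 30 June 2018: 35,051 tonnes at €2.05/tonne → €71,854.55
1 July – 31 December 2018: 27,322 tonnes at €3.08/tonne → €84,151.76

€156,006.31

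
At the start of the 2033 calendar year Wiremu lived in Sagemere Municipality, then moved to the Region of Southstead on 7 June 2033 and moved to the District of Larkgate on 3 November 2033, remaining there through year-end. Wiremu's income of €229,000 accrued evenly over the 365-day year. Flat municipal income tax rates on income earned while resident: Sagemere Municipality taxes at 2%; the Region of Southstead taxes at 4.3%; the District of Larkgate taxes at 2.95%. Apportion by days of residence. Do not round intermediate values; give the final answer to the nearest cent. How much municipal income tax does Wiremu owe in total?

Sagemere Municipality, 1 January – 6 June 2033: 157 days → €229,000 × 2% × 157/365 = €1,970.0274
The Region of Southstead, 7 June – 2 November 2033: 149 days → €229,000 × 4.3% × 149/365 = €4,019.7342
The District of Larkgate, 3 November – 31 December 2033: 59 days → €229,000 × 2.95% × 59/365 = €1,091.9849
Total = €7,081.7466

€7,081.75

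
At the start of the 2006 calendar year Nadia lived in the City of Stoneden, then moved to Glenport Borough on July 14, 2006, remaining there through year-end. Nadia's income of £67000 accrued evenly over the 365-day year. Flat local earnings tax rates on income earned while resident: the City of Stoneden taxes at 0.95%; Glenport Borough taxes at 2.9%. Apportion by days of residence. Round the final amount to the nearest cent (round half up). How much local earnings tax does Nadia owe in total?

£1248.59

The City of Stoneden, January 1 – July 13, 2006: 194 days → £67000 × 0.95% × 194/365 = £338.3041
Glenport Borough, July 14 – December 31, 2006: 171 days → £67000 × 2.9% × 171/365 = £910.2822
Total = £1248.5863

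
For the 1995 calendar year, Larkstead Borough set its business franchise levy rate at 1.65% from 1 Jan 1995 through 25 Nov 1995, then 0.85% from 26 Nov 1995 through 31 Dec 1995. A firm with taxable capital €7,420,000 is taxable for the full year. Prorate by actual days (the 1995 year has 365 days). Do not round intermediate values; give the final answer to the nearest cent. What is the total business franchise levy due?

1 Jan – 25 Nov 1995: 329 days at 1.65% → €7,420,000 × 1.65% × 329/365 = €110,354.7123
26 Nov – 31 Dec 1995: 36 days at 0.85% → €7,420,000 × 0.85% × 36/365 = €6,220.6027
Total = €116,575.3151

€116,575.32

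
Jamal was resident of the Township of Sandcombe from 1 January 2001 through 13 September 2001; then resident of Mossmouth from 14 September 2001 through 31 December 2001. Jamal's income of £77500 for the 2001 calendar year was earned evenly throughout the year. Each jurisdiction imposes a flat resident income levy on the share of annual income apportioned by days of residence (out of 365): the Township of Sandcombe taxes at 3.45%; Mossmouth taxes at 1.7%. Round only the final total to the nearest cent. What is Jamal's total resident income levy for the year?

£2268.73

The Township of Sandcombe, 1 January – 13 September 2001: 256 days → £77500 × 3.45% × 256/365 = £1875.2877
Mossmouth, 14 September – 31 December 2001: 109 days → £77500 × 1.7% × 109/365 = £393.4452
Total = £2268.7329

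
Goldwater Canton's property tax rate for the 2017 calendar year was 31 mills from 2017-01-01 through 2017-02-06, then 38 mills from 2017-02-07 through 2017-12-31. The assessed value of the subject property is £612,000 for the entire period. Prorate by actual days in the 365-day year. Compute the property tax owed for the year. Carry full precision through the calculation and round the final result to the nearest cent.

£22,821.73

2017-01-01 to 2017-02-06: 37 days at 31 mills → £612,000 × 3.1% × 37/365 = £1,923.1890
2017-02-07 to 2017-12-31: 328 days at 38 mills → £612,000 × 3.8% × 328/365 = £20,898.5425
Total = £22,821.7315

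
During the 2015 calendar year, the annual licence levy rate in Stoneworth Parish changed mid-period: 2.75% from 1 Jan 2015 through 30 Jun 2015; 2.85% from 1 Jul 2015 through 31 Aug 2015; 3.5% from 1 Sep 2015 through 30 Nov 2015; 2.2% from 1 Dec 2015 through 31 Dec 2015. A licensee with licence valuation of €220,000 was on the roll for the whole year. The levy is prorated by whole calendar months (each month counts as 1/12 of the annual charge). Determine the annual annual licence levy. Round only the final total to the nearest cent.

€6,398.33

1 Jan – 30 Jun 2015: 6 months at 2.75% → €220,000 × 2.75% × 6/12 = €3,025.0000
1 Jul – 31 Aug 2015: 2 months at 2.85% → €220,000 × 2.85% × 2/12 = €1,045.0000
1 Sep – 30 Nov 2015: 3 months at 3.5% → €220,000 × 3.5% × 3/12 = €1,925.0000
1 Dec – 31 Dec 2015: 1 month at 2.2% → €220,000 × 2.2% × 1/12 = €403.3333
Total = €6,398.3333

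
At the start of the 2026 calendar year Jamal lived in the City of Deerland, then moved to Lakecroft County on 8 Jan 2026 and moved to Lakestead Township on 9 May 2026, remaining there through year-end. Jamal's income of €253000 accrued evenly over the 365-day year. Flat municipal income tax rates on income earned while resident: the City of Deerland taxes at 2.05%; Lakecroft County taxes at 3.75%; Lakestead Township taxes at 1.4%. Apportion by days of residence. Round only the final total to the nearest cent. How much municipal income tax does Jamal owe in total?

The City of Deerland, 1 Jan – 7 Jan 2026: 7 days → €253000 × 2.05% × 7/365 = €99.4671
Lakecroft County, 8 Jan – 8 May 2026: 121 days → €253000 × 3.75% × 121/365 = €3145.1712
Lakestead Township, 9 May – 31 Dec 2026: 237 days → €253000 × 1.4% × 237/365 = €2299.8740
Total = €5544.5123

€5544.51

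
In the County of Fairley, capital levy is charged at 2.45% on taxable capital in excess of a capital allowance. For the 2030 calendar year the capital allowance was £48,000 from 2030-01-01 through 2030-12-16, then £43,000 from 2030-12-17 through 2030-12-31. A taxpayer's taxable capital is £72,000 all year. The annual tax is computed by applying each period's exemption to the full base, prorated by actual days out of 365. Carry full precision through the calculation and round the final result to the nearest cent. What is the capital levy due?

2030-01-01 to 2030-12-16: 350 days, exemption £48,000 → (£72,000 − £48,000) × 2.45% × 350/365 = £563.8356
2030-12-17 to 2030-12-31: 15 days, exemption £43,000 → (£72,000 − £43,000) × 2.45% × 15/365 = £29.1986
Total = £593.0342

£593.03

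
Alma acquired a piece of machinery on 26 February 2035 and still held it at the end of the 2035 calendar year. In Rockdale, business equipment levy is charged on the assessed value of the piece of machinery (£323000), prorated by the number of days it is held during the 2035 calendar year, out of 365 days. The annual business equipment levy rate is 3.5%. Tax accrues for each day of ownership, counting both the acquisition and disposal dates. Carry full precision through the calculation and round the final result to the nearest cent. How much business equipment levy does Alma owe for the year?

Days held (26 February – 31 December 2035): 309 out of 365
Tax = £323000 × 3.5% × 309/365 = £9570.5342

£9570.53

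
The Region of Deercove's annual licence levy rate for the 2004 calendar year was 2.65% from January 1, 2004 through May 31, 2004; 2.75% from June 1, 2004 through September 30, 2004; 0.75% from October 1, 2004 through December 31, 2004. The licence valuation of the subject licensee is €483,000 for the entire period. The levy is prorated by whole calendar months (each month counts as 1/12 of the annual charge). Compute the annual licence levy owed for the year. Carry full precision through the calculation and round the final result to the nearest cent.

€10,666.25

January 1 – May 31, 2004: 5 months at 2.65% → €483,000 × 2.65% × 5/12 = €5,333.1250
June 1 – September 30, 2004: 4 months at 2.75% → €483,000 × 2.75% × 4/12 = €4,427.5000
October 1 – December 31, 2004: 3 months at 0.75% → €483,000 × 0.75% × 3/12 = €905.6250
Total = €10,666.2500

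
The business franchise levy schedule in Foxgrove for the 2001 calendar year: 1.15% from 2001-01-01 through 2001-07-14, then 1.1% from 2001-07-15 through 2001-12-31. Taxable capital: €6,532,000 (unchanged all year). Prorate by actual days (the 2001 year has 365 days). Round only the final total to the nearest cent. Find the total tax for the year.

2001-01-01 to 2001-07-14: 195 days at 1.15% → €6,532,000 × 1.15% × 195/365 = €40,131.5342
2001-07-15 to 2001-12-31: 170 days at 1.1% → €6,532,000 × 1.1% × 170/365 = €33,465.3151
Total = €73,596.8493

€73,596.85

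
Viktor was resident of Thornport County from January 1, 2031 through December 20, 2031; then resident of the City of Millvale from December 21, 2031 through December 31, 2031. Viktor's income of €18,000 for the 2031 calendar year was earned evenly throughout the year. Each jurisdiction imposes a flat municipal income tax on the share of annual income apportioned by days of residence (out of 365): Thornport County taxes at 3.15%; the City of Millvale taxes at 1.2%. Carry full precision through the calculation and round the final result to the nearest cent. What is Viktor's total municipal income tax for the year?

Thornport County, January 1 – December 20, 2031: 354 days → €18,000 × 3.15% × 354/365 = €549.9123
The City of Millvale, December 21 – December 31, 2031: 11 days → €18,000 × 1.2% × 11/365 = €6.5096
Total = €556.4219

€556.42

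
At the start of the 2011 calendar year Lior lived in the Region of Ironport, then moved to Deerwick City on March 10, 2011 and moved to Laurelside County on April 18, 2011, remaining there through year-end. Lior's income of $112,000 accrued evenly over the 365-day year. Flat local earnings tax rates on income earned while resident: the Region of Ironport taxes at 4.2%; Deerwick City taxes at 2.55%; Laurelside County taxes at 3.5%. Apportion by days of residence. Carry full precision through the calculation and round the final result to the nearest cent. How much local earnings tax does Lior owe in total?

$3,952.37

The Region of Ironport, January 1 – March 9, 2011: 68 days → $112,000 × 4.2% × 68/365 = $876.3616
Deerwick City, March 10 – April 17, 2011: 39 days → $112,000 × 2.55% × 39/365 = $305.1616
Laurelside County, April 18 – December 31, 2011: 258 days → $112,000 × 3.5% × 258/365 = $2,770.8493
Total = $3,952.3726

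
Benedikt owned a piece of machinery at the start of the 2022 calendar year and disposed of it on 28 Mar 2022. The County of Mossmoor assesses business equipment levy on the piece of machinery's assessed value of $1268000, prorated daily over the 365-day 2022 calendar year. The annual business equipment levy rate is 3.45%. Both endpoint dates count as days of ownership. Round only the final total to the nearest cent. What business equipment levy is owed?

$10427.13

Days held (1 Jan – 28 Mar 2022): 87 out of 365
Tax = $1268000 × 3.45% × 87/365 = $10427.1288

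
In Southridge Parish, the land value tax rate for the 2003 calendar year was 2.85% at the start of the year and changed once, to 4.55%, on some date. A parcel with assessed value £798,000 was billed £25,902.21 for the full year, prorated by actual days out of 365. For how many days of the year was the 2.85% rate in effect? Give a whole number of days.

280 days

Let d = days at the first rate; then 365 − d days at the second rate.
£798,000 × [2.85%·d + 4.55%·(365−d)] / 365 = £25,902.21
Solving gives d = 280, so the new rate took effect on October 8, 2003.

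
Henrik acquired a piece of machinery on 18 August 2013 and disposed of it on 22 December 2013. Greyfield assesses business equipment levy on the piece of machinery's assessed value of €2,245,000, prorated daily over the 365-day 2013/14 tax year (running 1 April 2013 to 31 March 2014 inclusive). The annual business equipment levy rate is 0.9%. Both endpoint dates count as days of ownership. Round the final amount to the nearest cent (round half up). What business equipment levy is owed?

€7,030.23

Days held (18 August – 22 December 2013): 127 out of 365
Tax = €2,245,000 × 0.9% × 127/365 = €7,030.2329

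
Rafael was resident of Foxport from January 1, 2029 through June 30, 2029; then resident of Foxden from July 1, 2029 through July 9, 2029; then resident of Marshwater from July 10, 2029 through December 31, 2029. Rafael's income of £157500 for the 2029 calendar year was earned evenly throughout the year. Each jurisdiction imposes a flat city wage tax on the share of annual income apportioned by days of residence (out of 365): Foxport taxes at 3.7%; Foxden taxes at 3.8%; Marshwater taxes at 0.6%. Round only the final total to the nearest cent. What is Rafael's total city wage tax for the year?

Foxport, January 1 – June 30, 2029: 181 days → £157500 × 3.7% × 181/365 = £2889.8014
Foxden, July 1 – July 9, 2029: 9 days → £157500 × 3.8% × 9/365 = £147.5753
Marshwater, July 10 – December 31, 2029: 175 days → £157500 × 0.6% × 175/365 = £453.0822
Total = £3490.4589

£3490.46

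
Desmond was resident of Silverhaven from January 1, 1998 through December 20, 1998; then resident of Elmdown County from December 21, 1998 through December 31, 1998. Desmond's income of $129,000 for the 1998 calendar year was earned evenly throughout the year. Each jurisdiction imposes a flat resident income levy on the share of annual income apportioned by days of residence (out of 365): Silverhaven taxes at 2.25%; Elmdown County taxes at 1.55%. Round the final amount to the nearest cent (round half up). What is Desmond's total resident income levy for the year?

$2,875.29

Silverhaven, January 1 – December 20, 1998: 354 days → $129,000 × 2.25% × 354/365 = $2,815.0274
Elmdown County, December 21 – December 31, 1998: 11 days → $129,000 × 1.55% × 11/365 = $60.2589
Total = $2,875.2863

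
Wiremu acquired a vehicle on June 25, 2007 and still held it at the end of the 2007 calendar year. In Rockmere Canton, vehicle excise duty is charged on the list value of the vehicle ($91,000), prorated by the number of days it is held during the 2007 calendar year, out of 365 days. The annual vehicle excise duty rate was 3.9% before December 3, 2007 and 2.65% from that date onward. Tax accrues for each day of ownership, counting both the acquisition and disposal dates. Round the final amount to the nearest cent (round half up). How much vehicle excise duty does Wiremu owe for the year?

June 25 – December 2, 2007: 161 days at 3.9% → $91,000 × 3.9% × 161/365 = $1,565.4493
December 3 – December 31, 2007: 29 days at 2.65% → $91,000 × 2.65% × 29/365 = $191.5986
Total = $1,757.0479

$1,757.05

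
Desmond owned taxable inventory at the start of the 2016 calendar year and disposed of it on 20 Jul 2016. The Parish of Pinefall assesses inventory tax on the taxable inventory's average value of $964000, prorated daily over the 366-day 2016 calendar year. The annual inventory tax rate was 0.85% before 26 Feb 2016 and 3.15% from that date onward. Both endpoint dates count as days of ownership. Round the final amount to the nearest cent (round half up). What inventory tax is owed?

1 Jan – 25 Feb 2016: 56 days at 0.85% → $964000 × 0.85% × 56/366 = $1253.7268
26 Feb – 20 Jul 2016: 146 days at 3.15% → $964000 × 3.15% × 146/366 = $12113.2131
Total = $13366.9399

$13366.94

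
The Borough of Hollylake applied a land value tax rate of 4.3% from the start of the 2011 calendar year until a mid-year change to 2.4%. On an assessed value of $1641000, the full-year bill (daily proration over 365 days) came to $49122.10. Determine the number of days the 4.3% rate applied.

Let d = days at the first rate; then 365 − d days at the second rate.
$1641000 × [4.3%·d + 2.4%·(365−d)] / 365 = $49122.10
Solving gives d = 114, so the new rate took effect on 25 April 2011.

114 days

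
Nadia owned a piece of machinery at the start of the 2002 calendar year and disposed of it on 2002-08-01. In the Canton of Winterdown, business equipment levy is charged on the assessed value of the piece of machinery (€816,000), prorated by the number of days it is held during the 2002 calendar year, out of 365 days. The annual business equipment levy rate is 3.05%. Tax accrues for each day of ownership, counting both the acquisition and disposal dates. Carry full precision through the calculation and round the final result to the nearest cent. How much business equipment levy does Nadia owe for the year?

Days held (2002-01-01 to 2002-08-01): 213 out of 365
Tax = €816,000 × 3.05% × 213/365 = €14,523.6822

€14,523.68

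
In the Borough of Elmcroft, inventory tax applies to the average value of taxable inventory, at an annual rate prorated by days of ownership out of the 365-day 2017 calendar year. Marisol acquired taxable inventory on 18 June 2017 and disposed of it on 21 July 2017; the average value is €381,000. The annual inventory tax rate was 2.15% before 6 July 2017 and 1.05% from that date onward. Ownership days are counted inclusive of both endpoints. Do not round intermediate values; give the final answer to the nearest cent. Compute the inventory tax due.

€579.33

18 June – 5 July 2017: 18 days at 2.15% → €381,000 × 2.15% × 18/365 = €403.9644
6 July – 21 July 2017: 16 days at 1.05% → €381,000 × 1.05% × 16/365 = €175.3644
Total = €579.3288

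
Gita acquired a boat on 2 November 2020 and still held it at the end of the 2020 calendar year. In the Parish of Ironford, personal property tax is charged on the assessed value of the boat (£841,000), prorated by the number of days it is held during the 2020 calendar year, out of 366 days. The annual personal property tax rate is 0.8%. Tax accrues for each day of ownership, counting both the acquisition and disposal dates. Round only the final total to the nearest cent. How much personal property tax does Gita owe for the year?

£1,102.95

Days held (2 November – 31 December 2020): 60 out of 366
Tax = £841,000 × 0.8% × 60/366 = £1,102.9508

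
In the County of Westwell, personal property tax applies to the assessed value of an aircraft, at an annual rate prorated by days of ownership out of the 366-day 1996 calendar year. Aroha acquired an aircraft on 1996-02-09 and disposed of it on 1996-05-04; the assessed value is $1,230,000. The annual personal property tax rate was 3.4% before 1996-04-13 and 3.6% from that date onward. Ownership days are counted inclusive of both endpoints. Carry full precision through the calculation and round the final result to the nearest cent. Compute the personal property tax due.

$9,974.43

1996-02-09 to 1996-04-12: 64 days at 3.4% → $1,230,000 × 3.4% × 64/366 = $7,312.7869
1996-04-13 to 1996-05-04: 22 days at 3.6% → $1,230,000 × 3.6% × 22/366 = $2,661.6393
Total = $9,974.4262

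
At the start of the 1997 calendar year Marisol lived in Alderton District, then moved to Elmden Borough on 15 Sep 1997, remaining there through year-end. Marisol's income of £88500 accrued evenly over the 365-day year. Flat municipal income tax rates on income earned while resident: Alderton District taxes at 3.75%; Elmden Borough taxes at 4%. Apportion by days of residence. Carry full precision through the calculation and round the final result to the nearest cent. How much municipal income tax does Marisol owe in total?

£3384.22

Alderton District, 1 Jan – 14 Sep 1997: 257 days → £88500 × 3.75% × 257/365 = £2336.7637
Elmden Borough, 15 Sep – 31 Dec 1997: 108 days → £88500 × 4% × 108/365 = £1047.4521
Total = £3384.2158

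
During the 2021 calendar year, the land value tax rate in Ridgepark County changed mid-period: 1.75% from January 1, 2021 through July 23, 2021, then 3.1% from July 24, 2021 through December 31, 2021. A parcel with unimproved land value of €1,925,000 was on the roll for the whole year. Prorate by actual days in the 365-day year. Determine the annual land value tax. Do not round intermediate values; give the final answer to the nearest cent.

€45,150.48

January 1 – July 23, 2021: 204 days at 1.75% → €1,925,000 × 1.75% × 204/365 = €18,828.0822
July 24 – December 31, 2021: 161 days at 3.1% → €1,925,000 × 3.1% × 161/365 = €26,322.3973
Total = €45,150.4795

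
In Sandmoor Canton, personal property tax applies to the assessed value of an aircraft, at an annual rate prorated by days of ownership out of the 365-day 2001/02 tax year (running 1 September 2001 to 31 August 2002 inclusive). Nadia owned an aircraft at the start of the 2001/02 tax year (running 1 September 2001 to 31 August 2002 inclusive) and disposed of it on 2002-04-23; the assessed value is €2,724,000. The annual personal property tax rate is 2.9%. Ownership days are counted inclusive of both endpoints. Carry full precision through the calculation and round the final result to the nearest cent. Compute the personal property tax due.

Days held (2001-09-01 to 2002-04-23): 235 out of 365
Tax = €2,724,000 × 2.9% × 235/365 = €50,860.4384

€50,860.44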